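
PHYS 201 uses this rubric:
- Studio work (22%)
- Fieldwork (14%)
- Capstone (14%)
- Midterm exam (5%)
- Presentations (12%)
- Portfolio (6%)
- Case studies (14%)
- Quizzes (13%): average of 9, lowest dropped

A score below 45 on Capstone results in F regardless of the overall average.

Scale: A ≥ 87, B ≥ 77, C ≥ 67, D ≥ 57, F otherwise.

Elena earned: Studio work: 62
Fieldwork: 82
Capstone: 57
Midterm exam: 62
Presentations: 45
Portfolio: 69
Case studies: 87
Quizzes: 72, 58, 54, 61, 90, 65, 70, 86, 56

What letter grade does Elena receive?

D

Quizzes: drop 54 → average of remaining 8 = 558/8 = 69.75
Capstone score 57 ≥ 45: minimum met.
Weighted total:
  Studio work 62 × 0.22 = 13.64
  Fieldwork 82 × 0.14 = 11.48
  Capstone 57 × 0.14 = 7.98
  Midterm exam 62 × 0.05 = 3.1
  Presentations 45 × 0.12 = 5.4
  Portfolio 69 × 0.06 = 4.14
  Case studies 87 × 0.14 = 12.18
  Quizzes 69.75 × 0.13 = 9.0675
Sum = 66.9875
66.9875 is ≥ 57 and < 67 → D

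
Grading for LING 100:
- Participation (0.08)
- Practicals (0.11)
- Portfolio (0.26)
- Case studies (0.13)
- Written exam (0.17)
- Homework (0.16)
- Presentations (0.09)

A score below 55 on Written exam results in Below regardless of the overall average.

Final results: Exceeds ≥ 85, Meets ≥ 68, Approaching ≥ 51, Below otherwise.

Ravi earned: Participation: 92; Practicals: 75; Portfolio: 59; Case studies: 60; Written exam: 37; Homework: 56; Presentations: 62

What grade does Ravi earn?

Written exam score 37 < 55: minimum not met.
Weighted total:
  Participation 92 × 0.08 = 7.36
  Practicals 75 × 0.11 = 8.25
  Portfolio 59 × 0.26 = 15.34
  Case studies 60 × 0.13 = 7.8
  Written exam 37 × 0.17 = 6.29
  Homework 56 × 0.16 = 8.96
  Presentations 62 × 0.09 = 5.58
Sum = 59.58
Because the Written exam minimum was not met, the result is Below.

Below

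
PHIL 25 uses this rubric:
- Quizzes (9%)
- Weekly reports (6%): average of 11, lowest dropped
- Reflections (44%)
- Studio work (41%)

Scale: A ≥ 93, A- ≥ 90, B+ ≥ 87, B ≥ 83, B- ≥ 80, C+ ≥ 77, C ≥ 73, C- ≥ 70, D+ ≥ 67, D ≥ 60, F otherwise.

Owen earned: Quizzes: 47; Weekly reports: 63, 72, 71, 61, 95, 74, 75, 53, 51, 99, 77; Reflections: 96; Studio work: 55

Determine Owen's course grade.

C

Weekly reports: drop 51 → average of remaining 10 = 740/10 = 74
Weighted total:
  Quizzes 47 × 0.09 = 4.23
  Weekly reports 74 × 0.06 = 4.44
  Reflections 96 × 0.44 = 42.24
  Studio work 55 × 0.41 = 22.55
Sum = 73.46
73.46 is ≥ 73 and < 77 → C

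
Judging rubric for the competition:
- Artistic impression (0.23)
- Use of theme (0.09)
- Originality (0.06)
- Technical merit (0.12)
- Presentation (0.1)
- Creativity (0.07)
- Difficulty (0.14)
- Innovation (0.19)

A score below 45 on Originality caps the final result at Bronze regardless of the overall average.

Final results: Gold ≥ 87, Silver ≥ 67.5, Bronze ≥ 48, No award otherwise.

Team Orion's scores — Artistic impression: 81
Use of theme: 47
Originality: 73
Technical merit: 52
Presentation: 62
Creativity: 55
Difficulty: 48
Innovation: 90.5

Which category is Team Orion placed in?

Originality score 73 ≥ 45: minimum met.
Weighted total:
  Artistic impression 81 × 0.23 = 18.63
  Use of theme 47 × 0.09 = 4.23
  Originality 73 × 0.06 = 4.38
  Technical merit 52 × 0.12 = 6.24
  Presentation 62 × 0.1 = 6.2
  Creativity 55 × 0.07 = 3.85
  Difficulty 48 × 0.14 = 6.72
  Innovation 90.5 × 0.19 = 17.195
Sum = 67.445
67.445 is ≥ 48 and < 67.5 → Bronze

Bronze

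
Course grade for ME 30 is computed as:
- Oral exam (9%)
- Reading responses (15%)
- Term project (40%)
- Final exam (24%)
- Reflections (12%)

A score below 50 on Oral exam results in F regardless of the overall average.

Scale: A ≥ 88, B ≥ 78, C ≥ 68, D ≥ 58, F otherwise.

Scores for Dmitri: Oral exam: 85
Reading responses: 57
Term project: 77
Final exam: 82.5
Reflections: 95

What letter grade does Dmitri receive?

Oral exam score 85 ≥ 50: minimum met.
Weighted total:
  Oral exam 85 × 0.09 = 7.65
  Reading responses 57 × 0.15 = 8.55
  Term project 77 × 0.4 = 30.8
  Final exam 82.5 × 0.24 = 19.8
  Reflections 95 × 0.12 = 11.4
Sum = 78.2
78.2 is ≥ 78 and < 88 → B

B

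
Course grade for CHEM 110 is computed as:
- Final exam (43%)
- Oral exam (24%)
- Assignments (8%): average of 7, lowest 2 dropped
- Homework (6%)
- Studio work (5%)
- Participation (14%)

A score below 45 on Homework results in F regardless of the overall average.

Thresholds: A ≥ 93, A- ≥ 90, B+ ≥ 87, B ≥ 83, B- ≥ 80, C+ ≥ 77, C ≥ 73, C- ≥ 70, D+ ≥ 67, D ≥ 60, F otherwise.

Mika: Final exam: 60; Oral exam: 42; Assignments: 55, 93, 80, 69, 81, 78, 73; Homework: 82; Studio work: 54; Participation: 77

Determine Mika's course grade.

Assignments: drop 55, 69 → average of remaining 5 = 405/5 = 81
Homework score 82 ≥ 45: minimum met.
Weighted total:
  Final exam 60 × 0.43 = 25.8
  Oral exam 42 × 0.24 = 10.08
  Assignments 81 × 0.08 = 6.48
  Homework 82 × 0.06 = 4.92
  Studio work 54 × 0.05 = 2.7
  Participation 77 × 0.14 = 10.78
Sum = 60.76
60.76 is ≥ 60 and < 67 → D

D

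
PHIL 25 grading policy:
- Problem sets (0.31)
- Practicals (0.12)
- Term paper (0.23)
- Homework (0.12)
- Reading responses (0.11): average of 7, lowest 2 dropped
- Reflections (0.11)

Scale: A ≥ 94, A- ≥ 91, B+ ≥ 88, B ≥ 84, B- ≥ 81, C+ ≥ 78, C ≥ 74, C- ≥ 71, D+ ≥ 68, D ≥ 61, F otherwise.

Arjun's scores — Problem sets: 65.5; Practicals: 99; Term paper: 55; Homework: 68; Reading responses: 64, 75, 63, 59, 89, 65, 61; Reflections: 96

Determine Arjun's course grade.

C-

Reading responses: drop 59, 61 → average of remaining 5 = 356/5 = 71.2
Weighted total:
  Problem sets 65.5 × 0.31 = 20.305
  Practicals 99 × 0.12 = 11.88
  Term paper 55 × 0.23 = 12.65
  Homework 68 × 0.12 = 8.16
  Reading responses 71.2 × 0.11 = 7.832
  Reflections 96 × 0.11 = 10.56
Sum = 71.387
71.387 is ≥ 71 and < 74 → C-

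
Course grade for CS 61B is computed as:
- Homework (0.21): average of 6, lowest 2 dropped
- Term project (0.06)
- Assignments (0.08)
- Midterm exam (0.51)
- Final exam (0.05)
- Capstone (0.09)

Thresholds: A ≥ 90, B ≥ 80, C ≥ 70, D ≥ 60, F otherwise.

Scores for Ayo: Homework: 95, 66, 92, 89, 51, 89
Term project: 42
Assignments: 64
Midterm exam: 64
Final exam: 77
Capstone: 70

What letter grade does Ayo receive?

Homework: drop 51, 66 → average of remaining 4 = 365/4 = 91.25
Weighted total:
  Homework 91.25 × 0.21 = 19.1625
  Term project 42 × 0.06 = 2.52
  Assignments 64 × 0.08 = 5.12
  Midterm exam 64 × 0.51 = 32.64
  Final exam 77 × 0.05 = 3.85
  Capstone 70 × 0.09 = 6.3
Sum = 69.5925
69.5925 is ≥ 60 and < 70 → D

D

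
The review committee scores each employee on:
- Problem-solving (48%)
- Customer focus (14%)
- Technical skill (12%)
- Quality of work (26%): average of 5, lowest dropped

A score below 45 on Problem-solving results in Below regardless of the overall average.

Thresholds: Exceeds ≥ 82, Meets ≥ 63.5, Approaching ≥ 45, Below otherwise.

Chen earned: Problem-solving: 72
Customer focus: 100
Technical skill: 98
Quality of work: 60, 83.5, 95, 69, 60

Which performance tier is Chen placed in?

Meets

Quality of work: drop 60 → average of remaining 4 = 307.5/4 = 76.875
Problem-solving score 72 ≥ 45: minimum met.
Weighted total:
  Problem-solving 72 × 0.48 = 34.56
  Customer focus 100 × 0.14 = 14
  Technical skill 98 × 0.12 = 11.76
  Quality of work 76.875 × 0.26 = 19.9875
Sum = 80.3075
80.3075 is ≥ 63.5 and < 82 → Meets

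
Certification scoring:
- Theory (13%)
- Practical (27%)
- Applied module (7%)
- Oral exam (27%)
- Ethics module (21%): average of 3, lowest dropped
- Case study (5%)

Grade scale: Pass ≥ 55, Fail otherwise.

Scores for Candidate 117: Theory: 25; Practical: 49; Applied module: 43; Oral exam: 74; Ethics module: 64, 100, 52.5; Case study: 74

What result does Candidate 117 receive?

Ethics module: drop 52.5 → average of remaining 2 = 164/2 = 82
Weighted total:
  Theory 25 × 0.13 = 3.25
  Practical 49 × 0.27 = 13.23
  Applied module 43 × 0.07 = 3.01
  Oral exam 74 × 0.27 = 19.98
  Ethics module 82 × 0.21 = 17.22
  Case study 74 × 0.05 = 3.7
Sum = 60.39
60.39 ≥ 55 → Pass

Pass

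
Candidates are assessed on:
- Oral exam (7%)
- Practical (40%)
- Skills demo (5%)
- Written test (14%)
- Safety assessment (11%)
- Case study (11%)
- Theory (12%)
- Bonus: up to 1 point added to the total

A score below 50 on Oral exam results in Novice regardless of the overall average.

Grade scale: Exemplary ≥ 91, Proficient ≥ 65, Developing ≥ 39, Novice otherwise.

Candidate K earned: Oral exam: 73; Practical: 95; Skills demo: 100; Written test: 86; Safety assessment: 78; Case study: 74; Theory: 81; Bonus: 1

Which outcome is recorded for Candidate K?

Oral exam score 73 ≥ 50: minimum met.
Weighted total:
  Oral exam 73 × 0.07 = 5.11
  Practical 95 × 0.4 = 38
  Skills demo 100 × 0.05 = 5
  Written test 86 × 0.14 = 12.04
  Safety assessment 78 × 0.11 = 8.58
  Case study 74 × 0.11 = 8.14
  Theory 81 × 0.12 = 9.72
Sum = 86.59
Bonus: 86.59 + 1 = 87.59
87.59 is ≥ 65 and < 91 → Proficient

Proficient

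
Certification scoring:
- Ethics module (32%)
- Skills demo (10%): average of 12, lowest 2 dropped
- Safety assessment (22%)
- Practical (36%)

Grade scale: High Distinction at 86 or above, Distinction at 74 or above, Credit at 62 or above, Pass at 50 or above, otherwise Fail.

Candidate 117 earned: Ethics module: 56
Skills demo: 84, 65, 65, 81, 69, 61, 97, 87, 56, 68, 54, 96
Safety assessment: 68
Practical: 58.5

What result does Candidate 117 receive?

Skills demo: drop 54, 56 → average of remaining 10 = 773/10 = 77.3
Weighted total:
  Ethics module 56 × 0.32 = 17.92
  Skills demo 77.3 × 0.1 = 7.73
  Safety assessment 68 × 0.22 = 14.96
  Practical 58.5 × 0.36 = 21.06
Sum = 61.67
61.67 is ≥ 50 and < 62 → Pass

Pass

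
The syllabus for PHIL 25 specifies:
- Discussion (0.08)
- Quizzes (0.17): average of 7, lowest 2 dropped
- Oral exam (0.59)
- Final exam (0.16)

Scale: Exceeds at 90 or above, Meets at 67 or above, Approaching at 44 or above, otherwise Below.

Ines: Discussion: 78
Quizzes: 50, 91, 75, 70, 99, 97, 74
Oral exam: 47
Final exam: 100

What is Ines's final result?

Approaching

Quizzes: drop 50, 70 → average of remaining 5 = 436/5 = 87.2
Weighted total:
  Discussion 78 × 0.08 = 6.24
  Quizzes 87.2 × 0.17 = 14.824
  Oral exam 47 × 0.59 = 27.73
  Final exam 100 × 0.16 = 16
Sum = 64.794
64.794 is ≥ 44 and < 67 → Approaching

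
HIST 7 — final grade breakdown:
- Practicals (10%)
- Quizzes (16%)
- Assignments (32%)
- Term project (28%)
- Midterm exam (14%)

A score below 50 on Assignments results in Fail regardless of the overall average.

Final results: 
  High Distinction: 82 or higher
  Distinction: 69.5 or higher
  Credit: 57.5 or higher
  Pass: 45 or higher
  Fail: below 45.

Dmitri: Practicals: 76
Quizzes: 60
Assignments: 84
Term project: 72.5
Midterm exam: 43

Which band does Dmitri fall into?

Assignments score 84 ≥ 50: minimum met.
Weighted total:
  Practicals 76 × 0.1 = 7.6
  Quizzes 60 × 0.16 = 9.6
  Assignments 84 × 0.32 = 26.88
  Term project 72.5 × 0.28 = 20.3
  Midterm exam 43 × 0.14 = 6.02
Sum = 70.4
70.4 is ≥ 69.5 and < 82 → Distinction

Distinction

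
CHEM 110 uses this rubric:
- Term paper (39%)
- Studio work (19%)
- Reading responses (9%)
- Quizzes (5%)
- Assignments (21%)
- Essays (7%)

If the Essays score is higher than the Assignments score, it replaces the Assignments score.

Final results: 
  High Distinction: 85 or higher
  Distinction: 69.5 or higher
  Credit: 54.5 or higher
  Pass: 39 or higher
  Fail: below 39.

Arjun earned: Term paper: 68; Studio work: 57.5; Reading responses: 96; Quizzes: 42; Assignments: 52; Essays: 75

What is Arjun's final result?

Essays (75) > Assignments (52), so Assignments counts as 75.
Weighted total:
  Term paper 68 × 0.39 = 26.52
  Studio work 57.5 × 0.19 = 10.925
  Reading responses 96 × 0.09 = 8.64
  Quizzes 42 × 0.05 = 2.1
  Assignments 75 × 0.21 = 15.75
  Essays 75 × 0.07 = 5.25
Sum = 69.185
69.185 is ≥ 54.5 and < 69.5 → Credit

Credit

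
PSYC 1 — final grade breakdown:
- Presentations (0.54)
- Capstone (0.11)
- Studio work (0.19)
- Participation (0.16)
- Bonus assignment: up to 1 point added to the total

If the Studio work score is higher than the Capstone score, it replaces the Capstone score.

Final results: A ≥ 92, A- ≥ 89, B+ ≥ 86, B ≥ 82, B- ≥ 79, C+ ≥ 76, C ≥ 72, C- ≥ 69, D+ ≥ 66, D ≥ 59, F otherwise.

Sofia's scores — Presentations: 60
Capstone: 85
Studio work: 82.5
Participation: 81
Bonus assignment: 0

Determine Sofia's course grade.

Studio work (82.5) ≤ Capstone (85), so Capstone stays at 85.
Weighted total:
  Presentations 60 × 0.54 = 32.4
  Capstone 85 × 0.11 = 9.35
  Studio work 82.5 × 0.19 = 15.675
  Participation 81 × 0.16 = 12.96
Sum = 70.385
Bonus assignment: 70.385 + 0 = 70.385
70.385 is ≥ 69 and < 72 → C-

C-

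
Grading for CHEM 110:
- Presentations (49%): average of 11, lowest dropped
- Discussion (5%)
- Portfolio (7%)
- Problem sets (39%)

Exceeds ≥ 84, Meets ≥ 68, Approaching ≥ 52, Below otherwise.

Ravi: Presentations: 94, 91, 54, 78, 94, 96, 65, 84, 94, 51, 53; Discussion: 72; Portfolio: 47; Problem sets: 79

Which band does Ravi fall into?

Presentations: drop 51 → average of remaining 10 = 803/10 = 80.3
Weighted total:
  Presentations 80.3 × 0.49 = 39.347
  Discussion 72 × 0.05 = 3.6
  Portfolio 47 × 0.07 = 3.29
  Problem sets 79 × 0.39 = 30.81
Sum = 77.047
77.047 is ≥ 68 and < 84 → Meets

Meets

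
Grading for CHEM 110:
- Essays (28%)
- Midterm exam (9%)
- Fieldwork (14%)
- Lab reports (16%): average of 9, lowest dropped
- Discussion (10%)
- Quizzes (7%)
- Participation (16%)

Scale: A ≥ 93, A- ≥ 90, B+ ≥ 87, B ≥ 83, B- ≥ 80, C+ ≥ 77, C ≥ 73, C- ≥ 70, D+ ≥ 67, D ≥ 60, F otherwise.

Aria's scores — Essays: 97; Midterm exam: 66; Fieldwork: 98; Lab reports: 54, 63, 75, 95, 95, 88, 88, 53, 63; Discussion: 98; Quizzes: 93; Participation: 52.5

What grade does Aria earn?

Lab reports: drop 53 → average of remaining 8 = 621/8 = 77.625
Weighted total:
  Essays 97 × 0.28 = 27.16
  Midterm exam 66 × 0.09 = 5.94
  Fieldwork 98 × 0.14 = 13.72
  Lab reports 77.625 × 0.16 = 12.42
  Discussion 98 × 0.1 = 9.8
  Quizzes 93 × 0.07 = 6.51
  Participation 52.5 × 0.16 = 8.4
Sum = 83.95
83.95 is ≥ 83 and < 87 → B

B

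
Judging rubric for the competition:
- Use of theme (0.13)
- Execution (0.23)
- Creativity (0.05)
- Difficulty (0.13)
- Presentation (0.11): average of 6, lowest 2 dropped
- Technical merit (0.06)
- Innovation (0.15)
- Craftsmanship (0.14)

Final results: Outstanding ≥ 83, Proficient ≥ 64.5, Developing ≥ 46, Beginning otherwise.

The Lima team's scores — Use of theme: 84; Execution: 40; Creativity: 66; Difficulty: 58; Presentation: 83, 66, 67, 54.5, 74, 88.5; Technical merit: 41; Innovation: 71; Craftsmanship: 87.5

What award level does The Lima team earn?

Presentation: drop 54.5, 66 → average of remaining 4 = 312.5/4 = 78.125
Weighted total:
  Use of theme 84 × 0.13 = 10.92
  Execution 40 × 0.23 = 9.2
  Creativity 66 × 0.05 = 3.3
  Difficulty 58 × 0.13 = 7.54
  Presentation 78.125 × 0.11 = 8.59375
  Technical merit 41 × 0.06 = 2.46
  Innovation 71 × 0.15 = 10.65
  Craftsmanship 87.5 × 0.14 = 12.25
Sum = 64.91375
64.91375 is ≥ 64.5 and < 83 → Proficient

Proficient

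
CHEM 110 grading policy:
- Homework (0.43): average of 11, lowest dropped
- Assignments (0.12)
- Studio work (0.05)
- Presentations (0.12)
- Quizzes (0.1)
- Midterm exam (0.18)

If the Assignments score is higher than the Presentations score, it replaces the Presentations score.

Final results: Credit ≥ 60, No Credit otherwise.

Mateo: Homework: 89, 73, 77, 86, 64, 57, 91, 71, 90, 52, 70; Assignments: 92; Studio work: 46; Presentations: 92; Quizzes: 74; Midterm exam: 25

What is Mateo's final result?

Homework: drop 52 → average of remaining 10 = 768/10 = 76.8
Assignments (92) ≤ Presentations (92), so Presentations stays at 92.
Weighted total:
  Homework 76.8 × 0.43 = 33.024
  Assignments 92 × 0.12 = 11.04
  Studio work 46 × 0.05 = 2.3
  Presentations 92 × 0.12 = 11.04
  Quizzes 74 × 0.1 = 7.4
  Midterm exam 25 × 0.18 = 4.5
Sum = 69.304
69.304 ≥ 60 → Credit

Credit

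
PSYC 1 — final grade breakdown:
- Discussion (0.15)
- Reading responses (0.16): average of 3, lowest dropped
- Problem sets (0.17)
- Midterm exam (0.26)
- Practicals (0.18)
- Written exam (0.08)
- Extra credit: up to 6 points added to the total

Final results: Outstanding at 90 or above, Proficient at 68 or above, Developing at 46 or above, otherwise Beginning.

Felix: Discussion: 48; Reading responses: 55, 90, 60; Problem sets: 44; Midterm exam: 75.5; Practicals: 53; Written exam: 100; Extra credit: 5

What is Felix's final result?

Reading responses: drop 55 → average of remaining 2 = 150/2 = 75
Weighted total:
  Discussion 48 × 0.15 = 7.2
  Reading responses 75 × 0.16 = 12
  Problem sets 44 × 0.17 = 7.48
  Midterm exam 75.5 × 0.26 = 19.63
  Practicals 53 × 0.18 = 9.54
  Written exam 100 × 0.08 = 8
Sum = 63.85
Extra credit: 63.85 + 5 = 68.85
68.85 is ≥ 68 and < 90 → Proficient

Proficient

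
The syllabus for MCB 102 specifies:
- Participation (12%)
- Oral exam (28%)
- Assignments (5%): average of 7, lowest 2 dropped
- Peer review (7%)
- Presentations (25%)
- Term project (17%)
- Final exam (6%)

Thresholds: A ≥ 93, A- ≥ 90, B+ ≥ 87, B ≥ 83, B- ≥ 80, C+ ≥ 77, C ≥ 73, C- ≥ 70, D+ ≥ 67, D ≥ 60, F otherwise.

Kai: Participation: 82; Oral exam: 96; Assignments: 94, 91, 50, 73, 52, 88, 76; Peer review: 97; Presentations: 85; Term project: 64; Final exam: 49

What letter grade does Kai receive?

Assignments: drop 50, 52 → average of remaining 5 = 422/5 = 84.4
Weighted total:
  Participation 82 × 0.12 = 9.84
  Oral exam 96 × 0.28 = 26.88
  Assignments 84.4 × 0.05 = 4.22
  Peer review 97 × 0.07 = 6.79
  Presentations 85 × 0.25 = 21.25
  Term project 64 × 0.17 = 10.88
  Final exam 49 × 0.06 = 2.94
Sum = 82.8
82.8 is ≥ 80 and < 83 → B-

B-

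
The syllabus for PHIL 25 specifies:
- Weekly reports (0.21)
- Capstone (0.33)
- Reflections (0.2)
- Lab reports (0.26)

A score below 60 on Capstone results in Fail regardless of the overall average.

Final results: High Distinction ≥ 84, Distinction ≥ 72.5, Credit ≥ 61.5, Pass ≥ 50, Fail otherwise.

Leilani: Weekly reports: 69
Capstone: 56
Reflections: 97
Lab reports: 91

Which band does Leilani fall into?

Fail

Capstone score 56 < 60: minimum not met.
Weighted total:
  Weekly reports 69 × 0.21 = 14.49
  Capstone 56 × 0.33 = 18.48
  Reflections 97 × 0.2 = 19.4
  Lab reports 91 × 0.26 = 23.66
Sum = 76.03
Because the Capstone minimum was not met, the result is Fail.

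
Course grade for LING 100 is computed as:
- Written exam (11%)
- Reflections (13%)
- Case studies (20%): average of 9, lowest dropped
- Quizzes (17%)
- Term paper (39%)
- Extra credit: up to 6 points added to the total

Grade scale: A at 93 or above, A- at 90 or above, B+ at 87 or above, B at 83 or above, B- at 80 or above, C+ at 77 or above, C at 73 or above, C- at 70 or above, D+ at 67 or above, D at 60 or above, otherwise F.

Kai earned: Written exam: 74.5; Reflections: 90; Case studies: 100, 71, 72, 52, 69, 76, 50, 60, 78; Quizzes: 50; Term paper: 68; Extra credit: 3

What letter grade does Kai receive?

C-

Case studies: drop 50 → average of remaining 8 = 578/8 = 72.25
Weighted total:
  Written exam 74.5 × 0.11 = 8.195
  Reflections 90 × 0.13 = 11.7
  Case studies 72.25 × 0.2 = 14.45
  Quizzes 50 × 0.17 = 8.5
  Term paper 68 × 0.39 = 26.52
Sum = 69.365
Extra credit: 69.365 + 3 = 72.365
72.365 is ≥ 70 and < 73 → C-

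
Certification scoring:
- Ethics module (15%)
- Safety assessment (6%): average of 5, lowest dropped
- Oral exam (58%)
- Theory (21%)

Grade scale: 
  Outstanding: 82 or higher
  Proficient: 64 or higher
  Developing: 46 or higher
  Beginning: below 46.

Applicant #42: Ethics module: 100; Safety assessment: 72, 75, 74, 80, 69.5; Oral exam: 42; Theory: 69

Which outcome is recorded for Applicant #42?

Developing

Safety assessment: drop 69.5 → average of remaining 4 = 301/4 = 75.25
Weighted total:
  Ethics module 100 × 0.15 = 15
  Safety assessment 75.25 × 0.06 = 4.515
  Oral exam 42 × 0.58 = 24.36
  Theory 69 × 0.21 = 14.49
Sum = 58.365
58.365 is ≥ 46 and < 64 → Developing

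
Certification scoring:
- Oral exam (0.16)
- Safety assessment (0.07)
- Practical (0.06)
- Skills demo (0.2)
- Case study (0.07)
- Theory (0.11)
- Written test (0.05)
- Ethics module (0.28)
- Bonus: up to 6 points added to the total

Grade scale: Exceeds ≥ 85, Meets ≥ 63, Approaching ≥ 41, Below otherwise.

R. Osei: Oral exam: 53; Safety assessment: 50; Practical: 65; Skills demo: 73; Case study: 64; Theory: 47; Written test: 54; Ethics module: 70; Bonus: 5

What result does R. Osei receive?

Weighted total:
  Oral exam 53 × 0.16 = 8.48
  Safety assessment 50 × 0.07 = 3.5
  Practical 65 × 0.06 = 3.9
  Skills demo 73 × 0.2 = 14.6
  Case study 64 × 0.07 = 4.48
  Theory 47 × 0.11 = 5.17
  Written test 54 × 0.05 = 2.7
  Ethics module 70 × 0.28 = 19.6
Sum = 62.43
Bonus: 62.43 + 5 = 67.43
67.43 is ≥ 63 and < 85 → Meets

Meets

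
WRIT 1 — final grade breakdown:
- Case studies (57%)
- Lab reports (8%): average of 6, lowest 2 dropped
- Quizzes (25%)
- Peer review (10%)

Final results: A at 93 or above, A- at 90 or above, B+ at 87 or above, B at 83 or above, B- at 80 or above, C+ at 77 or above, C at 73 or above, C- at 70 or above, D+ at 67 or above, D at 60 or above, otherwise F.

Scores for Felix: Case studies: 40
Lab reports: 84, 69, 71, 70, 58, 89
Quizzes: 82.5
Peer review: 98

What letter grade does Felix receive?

Lab reports: drop 58, 69 → average of remaining 4 = 314/4 = 78.5
Weighted total:
  Case studies 40 × 0.57 = 22.8
  Lab reports 78.5 × 0.08 = 6.28
  Quizzes 82.5 × 0.25 = 20.625
  Peer review 98 × 0.1 = 9.8
Sum = 59.505
59.505 < 60 → F

F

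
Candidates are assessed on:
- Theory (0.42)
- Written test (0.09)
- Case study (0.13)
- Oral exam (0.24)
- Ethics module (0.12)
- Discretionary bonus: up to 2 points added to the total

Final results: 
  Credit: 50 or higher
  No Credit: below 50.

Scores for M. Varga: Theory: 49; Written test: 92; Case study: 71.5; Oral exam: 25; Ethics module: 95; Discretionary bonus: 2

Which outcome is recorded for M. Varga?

Credit

Weighted total:
  Theory 49 × 0.42 = 20.58
  Written test 92 × 0.09 = 8.28
  Case study 71.5 × 0.13 = 9.295
  Oral exam 25 × 0.24 = 6
  Ethics module 95 × 0.12 = 11.4
Sum = 55.555
Discretionary bonus: 55.555 + 2 = 57.555
57.555 ≥ 50 → Credit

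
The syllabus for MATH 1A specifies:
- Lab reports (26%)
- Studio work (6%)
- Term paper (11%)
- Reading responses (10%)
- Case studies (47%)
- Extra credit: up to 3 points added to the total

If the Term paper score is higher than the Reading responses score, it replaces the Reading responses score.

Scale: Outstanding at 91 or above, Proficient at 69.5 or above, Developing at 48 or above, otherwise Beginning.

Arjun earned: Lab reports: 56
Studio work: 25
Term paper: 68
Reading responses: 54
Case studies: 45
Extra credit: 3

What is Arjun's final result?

Developing

Term paper (68) > Reading responses (54), so Reading responses counts as 68.
Weighted total:
  Lab reports 56 × 0.26 = 14.56
  Studio work 25 × 0.06 = 1.5
  Term paper 68 × 0.11 = 7.48
  Reading responses 68 × 0.1 = 6.8
  Case studies 45 × 0.47 = 21.15
Sum = 51.49
Extra credit: 51.49 + 3 = 54.49
54.49 is ≥ 48 and < 69.5 → Developing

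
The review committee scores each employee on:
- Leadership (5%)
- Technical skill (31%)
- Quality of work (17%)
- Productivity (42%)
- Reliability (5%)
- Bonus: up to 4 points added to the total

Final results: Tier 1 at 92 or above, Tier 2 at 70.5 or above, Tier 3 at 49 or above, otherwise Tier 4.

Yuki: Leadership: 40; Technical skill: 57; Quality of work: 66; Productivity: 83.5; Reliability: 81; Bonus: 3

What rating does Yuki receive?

Tier 2

Weighted total:
  Leadership 40 × 0.05 = 2
  Technical skill 57 × 0.31 = 17.67
  Quality of work 66 × 0.17 = 11.22
  Productivity 83.5 × 0.42 = 35.07
  Reliability 81 × 0.05 = 4.05
Sum = 70.01
Bonus: 70.01 + 3 = 73.01
73.01 is ≥ 70.5 and < 92 → Tier 2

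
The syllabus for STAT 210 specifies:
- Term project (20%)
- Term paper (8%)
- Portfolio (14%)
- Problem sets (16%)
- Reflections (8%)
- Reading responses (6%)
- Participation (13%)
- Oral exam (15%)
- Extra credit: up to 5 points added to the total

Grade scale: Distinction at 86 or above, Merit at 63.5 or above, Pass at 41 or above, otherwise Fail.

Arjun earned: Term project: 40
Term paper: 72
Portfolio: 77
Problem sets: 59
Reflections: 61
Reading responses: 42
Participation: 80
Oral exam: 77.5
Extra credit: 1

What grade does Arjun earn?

Weighted total:
  Term project 40 × 0.2 = 8
  Term paper 72 × 0.08 = 5.76
  Portfolio 77 × 0.14 = 10.78
  Problem sets 59 × 0.16 = 9.44
  Reflections 61 × 0.08 = 4.88
  Reading responses 42 × 0.06 = 2.52
  Participation 80 × 0.13 = 10.4
  Oral exam 77.5 × 0.15 = 11.625
Sum = 63.405
Extra credit: 63.405 + 1 = 64.405
64.405 is ≥ 63.5 and < 86 → Merit

Merit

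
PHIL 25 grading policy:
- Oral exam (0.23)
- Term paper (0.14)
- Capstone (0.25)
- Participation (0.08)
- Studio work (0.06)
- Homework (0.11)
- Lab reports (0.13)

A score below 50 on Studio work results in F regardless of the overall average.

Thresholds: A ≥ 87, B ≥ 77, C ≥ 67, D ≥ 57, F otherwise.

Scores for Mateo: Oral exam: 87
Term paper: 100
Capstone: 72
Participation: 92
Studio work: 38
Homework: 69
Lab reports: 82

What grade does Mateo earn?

F

Studio work score 38 < 50: minimum not met.
Weighted total:
  Oral exam 87 × 0.23 = 20.01
  Term paper 100 × 0.14 = 14
  Capstone 72 × 0.25 = 18
  Participation 92 × 0.08 = 7.36
  Studio work 38 × 0.06 = 2.28
  Homework 69 × 0.11 = 7.59
  Lab reports 82 × 0.13 = 10.66
Sum = 79.9
Because the Studio work minimum was not met, the result is F.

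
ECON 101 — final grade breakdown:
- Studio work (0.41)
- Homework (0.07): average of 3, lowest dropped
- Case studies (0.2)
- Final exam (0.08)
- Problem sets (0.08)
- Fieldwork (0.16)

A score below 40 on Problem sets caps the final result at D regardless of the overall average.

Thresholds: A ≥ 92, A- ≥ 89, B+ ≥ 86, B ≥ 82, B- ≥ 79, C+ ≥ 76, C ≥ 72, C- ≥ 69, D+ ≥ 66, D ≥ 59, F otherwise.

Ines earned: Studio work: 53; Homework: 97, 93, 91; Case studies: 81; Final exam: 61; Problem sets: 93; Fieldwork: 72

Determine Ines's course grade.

D+

Homework: drop 91 → average of remaining 2 = 190/2 = 95
Problem sets score 93 ≥ 40: minimum met.
Weighted total:
  Studio work 53 × 0.41 = 21.73
  Homework 95 × 0.07 = 6.65
  Case studies 81 × 0.2 = 16.2
  Final exam 61 × 0.08 = 4.88
  Problem sets 93 × 0.08 = 7.44
  Fieldwork 72 × 0.16 = 11.52
Sum = 68.42
68.42 is ≥ 66 and < 69 → D+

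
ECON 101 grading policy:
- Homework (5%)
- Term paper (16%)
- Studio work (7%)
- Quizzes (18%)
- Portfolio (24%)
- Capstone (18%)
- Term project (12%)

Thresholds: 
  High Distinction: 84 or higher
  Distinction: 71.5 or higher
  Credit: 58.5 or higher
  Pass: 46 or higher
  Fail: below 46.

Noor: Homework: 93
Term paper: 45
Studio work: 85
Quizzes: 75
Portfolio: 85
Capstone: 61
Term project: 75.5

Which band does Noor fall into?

Distinction

Weighted total:
  Homework 93 × 0.05 = 4.65
  Term paper 45 × 0.16 = 7.2
  Studio work 85 × 0.07 = 5.95
  Quizzes 75 × 0.18 = 13.5
  Portfolio 85 × 0.24 = 20.4
  Capstone 61 × 0.18 = 10.98
  Term project 75.5 × 0.12 = 9.06
Sum = 71.74
71.74 is ≥ 71.5 and < 84 → Distinction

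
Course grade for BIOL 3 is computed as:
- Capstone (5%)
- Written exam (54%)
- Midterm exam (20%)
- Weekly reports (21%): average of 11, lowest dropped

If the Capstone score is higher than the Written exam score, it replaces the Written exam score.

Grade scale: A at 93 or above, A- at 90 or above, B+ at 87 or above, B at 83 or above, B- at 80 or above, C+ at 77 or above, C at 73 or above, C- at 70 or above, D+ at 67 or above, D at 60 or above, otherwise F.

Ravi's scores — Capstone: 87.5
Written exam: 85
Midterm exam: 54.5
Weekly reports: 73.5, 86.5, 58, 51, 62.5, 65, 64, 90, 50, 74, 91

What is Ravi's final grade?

Weekly reports: drop 50 → average of remaining 10 = 715.5/10 = 71.55
Capstone (87.5) > Written exam (85), so Written exam counts as 87.5.
Weighted total:
  Capstone 87.5 × 0.05 = 4.375
  Written exam 87.5 × 0.54 = 47.25
  Midterm exam 54.5 × 0.2 = 10.9
  Weekly reports 71.55 × 0.21 = 15.0255
Sum = 77.5505
77.5505 is ≥ 77 and < 80 → C+

C+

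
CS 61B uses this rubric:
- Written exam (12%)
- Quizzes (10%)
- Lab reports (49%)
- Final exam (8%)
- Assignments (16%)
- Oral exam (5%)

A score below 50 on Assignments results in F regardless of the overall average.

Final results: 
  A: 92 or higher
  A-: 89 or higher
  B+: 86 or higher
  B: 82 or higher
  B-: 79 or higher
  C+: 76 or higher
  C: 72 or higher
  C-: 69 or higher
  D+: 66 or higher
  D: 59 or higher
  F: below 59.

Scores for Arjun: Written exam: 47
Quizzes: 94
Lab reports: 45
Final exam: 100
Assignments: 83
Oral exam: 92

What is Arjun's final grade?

Assignments score 83 ≥ 50: minimum met.
Weighted total:
  Written exam 47 × 0.12 = 5.64
  Quizzes 94 × 0.1 = 9.4
  Lab reports 45 × 0.49 = 22.05
  Final exam 100 × 0.08 = 8
  Assignments 83 × 0.16 = 13.28
  Oral exam 92 × 0.05 = 4.6
Sum = 62.97
62.97 is ≥ 59 and < 66 → D

D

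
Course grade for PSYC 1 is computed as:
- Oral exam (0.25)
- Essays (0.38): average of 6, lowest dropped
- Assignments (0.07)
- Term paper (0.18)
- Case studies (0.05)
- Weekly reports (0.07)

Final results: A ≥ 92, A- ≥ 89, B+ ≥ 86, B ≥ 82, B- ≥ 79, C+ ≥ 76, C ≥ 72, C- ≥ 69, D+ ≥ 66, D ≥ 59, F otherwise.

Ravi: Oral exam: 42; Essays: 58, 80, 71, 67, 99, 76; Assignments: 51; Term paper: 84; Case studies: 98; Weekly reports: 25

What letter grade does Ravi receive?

D

Essays: drop 58 → average of remaining 5 = 393/5 = 78.6
Weighted total:
  Oral exam 42 × 0.25 = 10.5
  Essays 78.6 × 0.38 = 29.868
  Assignments 51 × 0.07 = 3.57
  Term paper 84 × 0.18 = 15.12
  Case studies 98 × 0.05 = 4.9
  Weekly reports 25 × 0.07 = 1.75
Sum = 65.708
65.708 is ≥ 59 and < 66 → D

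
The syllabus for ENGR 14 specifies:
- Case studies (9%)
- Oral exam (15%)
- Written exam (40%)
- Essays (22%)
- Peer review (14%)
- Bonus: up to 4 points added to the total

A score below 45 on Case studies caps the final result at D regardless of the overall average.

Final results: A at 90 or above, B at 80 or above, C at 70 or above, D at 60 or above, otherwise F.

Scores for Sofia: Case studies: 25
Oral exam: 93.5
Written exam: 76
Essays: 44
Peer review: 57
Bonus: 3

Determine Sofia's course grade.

Case studies score 25 < 45: minimum not met.
Weighted total:
  Case studies 25 × 0.09 = 2.25
  Oral exam 93.5 × 0.15 = 14.025
  Written exam 76 × 0.4 = 30.4
  Essays 44 × 0.22 = 9.68
  Peer review 57 × 0.14 = 7.98
Sum = 64.335
Bonus: 64.335 + 3 = 67.335
67.335 would be D; cap at D applies → D.

D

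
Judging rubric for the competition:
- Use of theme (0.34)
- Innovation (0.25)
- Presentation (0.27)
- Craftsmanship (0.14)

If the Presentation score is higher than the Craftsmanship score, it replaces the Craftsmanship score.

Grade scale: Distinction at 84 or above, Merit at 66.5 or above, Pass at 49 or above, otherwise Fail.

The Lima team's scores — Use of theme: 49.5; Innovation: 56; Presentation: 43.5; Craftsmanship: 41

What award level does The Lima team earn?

Fail

Presentation (43.5) > Craftsmanship (41), so Craftsmanship counts as 43.5.
Weighted total:
  Use of theme 49.5 × 0.34 = 16.83
  Innovation 56 × 0.25 = 14
  Presentation 43.5 × 0.27 = 11.745
  Craftsmanship 43.5 × 0.14 = 6.09
Sum = 48.665
48.665 < 49 → Fail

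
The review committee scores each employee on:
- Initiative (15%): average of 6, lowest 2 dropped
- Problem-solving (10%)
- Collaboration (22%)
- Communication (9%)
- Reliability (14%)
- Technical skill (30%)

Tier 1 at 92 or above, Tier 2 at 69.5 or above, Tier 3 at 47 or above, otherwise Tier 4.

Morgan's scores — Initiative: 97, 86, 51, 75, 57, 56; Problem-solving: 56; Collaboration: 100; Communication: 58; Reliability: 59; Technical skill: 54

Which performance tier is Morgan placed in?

Initiative: drop 51, 56 → average of remaining 4 = 315/4 = 78.75
Weighted total:
  Initiative 78.75 × 0.15 = 11.8125
  Problem-solving 56 × 0.1 = 5.6
  Collaboration 100 × 0.22 = 22
  Communication 58 × 0.09 = 5.22
  Reliability 59 × 0.14 = 8.26
  Technical skill 54 × 0.3 = 16.2
Sum = 69.0925
69.0925 is ≥ 47 and < 69.5 → Tier 3

Tier 3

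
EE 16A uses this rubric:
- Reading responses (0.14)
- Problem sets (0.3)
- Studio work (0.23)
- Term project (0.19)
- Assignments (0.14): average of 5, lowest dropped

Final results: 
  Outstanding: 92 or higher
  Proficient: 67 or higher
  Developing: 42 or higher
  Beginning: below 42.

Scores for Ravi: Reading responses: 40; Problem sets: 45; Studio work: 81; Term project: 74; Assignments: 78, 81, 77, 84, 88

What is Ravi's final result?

Developing

Assignments: drop 77 → average of remaining 4 = 331/4 = 82.75
Weighted total:
  Reading responses 40 × 0.14 = 5.6
  Problem sets 45 × 0.3 = 13.5
  Studio work 81 × 0.23 = 18.63
  Term project 74 × 0.19 = 14.06
  Assignments 82.75 × 0.14 = 11.585
Sum = 63.375
63.375 is ≥ 42 and < 67 → Developing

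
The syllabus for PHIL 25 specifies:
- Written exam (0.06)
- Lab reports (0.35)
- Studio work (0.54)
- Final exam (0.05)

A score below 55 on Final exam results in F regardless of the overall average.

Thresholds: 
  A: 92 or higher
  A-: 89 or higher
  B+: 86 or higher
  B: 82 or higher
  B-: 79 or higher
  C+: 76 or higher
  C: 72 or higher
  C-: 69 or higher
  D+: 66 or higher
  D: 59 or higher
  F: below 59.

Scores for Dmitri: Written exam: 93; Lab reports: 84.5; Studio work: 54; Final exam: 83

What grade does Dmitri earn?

Final exam score 83 ≥ 55: minimum met.
Weighted total:
  Written exam 93 × 0.06 = 5.58
  Lab reports 84.5 × 0.35 = 29.575
  Studio work 54 × 0.54 = 29.16
  Final exam 83 × 0.05 = 4.15
Sum = 68.465
68.465 is ≥ 66 and < 69 → D+

D+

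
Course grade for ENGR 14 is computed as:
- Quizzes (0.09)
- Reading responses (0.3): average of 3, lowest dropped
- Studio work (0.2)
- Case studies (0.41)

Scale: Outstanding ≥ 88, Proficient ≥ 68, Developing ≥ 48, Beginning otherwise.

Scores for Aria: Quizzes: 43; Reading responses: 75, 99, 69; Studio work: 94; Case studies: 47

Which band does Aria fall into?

Proficient

Reading responses: drop 69 → average of remaining 2 = 174/2 = 87
Weighted total:
  Quizzes 43 × 0.09 = 3.87
  Reading responses 87 × 0.3 = 26.1
  Studio work 94 × 0.2 = 18.8
  Case studies 47 × 0.41 = 19.27
Sum = 68.04
68.04 is ≥ 68 and < 88 → Proficient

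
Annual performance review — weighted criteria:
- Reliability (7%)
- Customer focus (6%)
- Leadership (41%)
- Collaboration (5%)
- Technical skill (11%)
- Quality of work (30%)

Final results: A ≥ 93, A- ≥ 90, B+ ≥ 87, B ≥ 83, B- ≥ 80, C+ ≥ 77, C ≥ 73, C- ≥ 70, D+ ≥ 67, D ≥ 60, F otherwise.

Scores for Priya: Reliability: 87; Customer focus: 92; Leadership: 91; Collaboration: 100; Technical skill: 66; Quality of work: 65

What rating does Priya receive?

B-

Weighted total:
  Reliability 87 × 0.07 = 6.09
  Customer focus 92 × 0.06 = 5.52
  Leadership 91 × 0.41 = 37.31
  Collaboration 100 × 0.05 = 5
  Technical skill 66 × 0.11 = 7.26
  Quality of work 65 × 0.3 = 19.5
Sum = 80.68
80.68 is ≥ 80 and < 83 → B-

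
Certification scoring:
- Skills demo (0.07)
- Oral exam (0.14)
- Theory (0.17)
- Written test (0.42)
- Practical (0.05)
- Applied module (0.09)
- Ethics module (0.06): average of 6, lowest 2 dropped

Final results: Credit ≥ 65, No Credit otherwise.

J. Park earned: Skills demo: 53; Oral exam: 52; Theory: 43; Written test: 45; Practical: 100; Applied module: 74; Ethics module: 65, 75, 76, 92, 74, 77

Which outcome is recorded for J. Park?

Ethics module: drop 65, 74 → average of remaining 4 = 320/4 = 80
Weighted total:
  Skills demo 53 × 0.07 = 3.71
  Oral exam 52 × 0.14 = 7.28
  Theory 43 × 0.17 = 7.31
  Written test 45 × 0.42 = 18.9
  Practical 100 × 0.05 = 5
  Applied module 74 × 0.09 = 6.66
  Ethics module 80 × 0.06 = 4.8
Sum = 53.66
53.66 < 65 → No Credit

No Credit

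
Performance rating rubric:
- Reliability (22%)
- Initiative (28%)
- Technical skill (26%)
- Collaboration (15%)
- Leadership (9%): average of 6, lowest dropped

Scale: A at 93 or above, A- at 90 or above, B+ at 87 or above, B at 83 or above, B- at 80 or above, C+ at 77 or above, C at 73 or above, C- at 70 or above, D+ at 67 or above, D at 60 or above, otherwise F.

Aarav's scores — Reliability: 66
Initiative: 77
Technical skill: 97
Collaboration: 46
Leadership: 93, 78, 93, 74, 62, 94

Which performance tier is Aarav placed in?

Leadership: drop 62 → average of remaining 5 = 432/5 = 86.4
Weighted total:
  Reliability 66 × 0.22 = 14.52
  Initiative 77 × 0.28 = 21.56
  Technical skill 97 × 0.26 = 25.22
  Collaboration 46 × 0.15 = 6.9
  Leadership 86.4 × 0.09 = 7.776
Sum = 75.976
75.976 is ≥ 73 and < 77 → C

C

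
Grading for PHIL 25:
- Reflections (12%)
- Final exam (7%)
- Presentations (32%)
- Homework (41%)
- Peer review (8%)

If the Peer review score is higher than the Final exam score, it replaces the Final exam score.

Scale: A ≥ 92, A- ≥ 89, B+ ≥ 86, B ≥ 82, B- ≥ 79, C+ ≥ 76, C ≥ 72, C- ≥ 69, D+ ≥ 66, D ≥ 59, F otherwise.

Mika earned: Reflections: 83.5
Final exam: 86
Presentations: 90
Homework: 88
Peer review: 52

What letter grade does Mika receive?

Peer review (52) ≤ Final exam (86), so Final exam stays at 86.
Weighted total:
  Reflections 83.5 × 0.12 = 10.02
  Final exam 86 × 0.07 = 6.02
  Presentations 90 × 0.32 = 28.8
  Homework 88 × 0.41 = 36.08
  Peer review 52 × 0.08 = 4.16
Sum = 85.08
85.08 is ≥ 82 and < 86 → B

B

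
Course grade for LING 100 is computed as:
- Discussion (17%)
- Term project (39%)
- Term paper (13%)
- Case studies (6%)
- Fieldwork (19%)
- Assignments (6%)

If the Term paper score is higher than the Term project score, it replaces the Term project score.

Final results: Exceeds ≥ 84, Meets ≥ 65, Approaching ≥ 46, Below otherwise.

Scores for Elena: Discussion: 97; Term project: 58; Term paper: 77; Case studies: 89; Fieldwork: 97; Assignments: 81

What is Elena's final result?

Exceeds

Term paper (77) > Term project (58), so Term project counts as 77.
Weighted total:
  Discussion 97 × 0.17 = 16.49
  Term project 77 × 0.39 = 30.03
  Term paper 77 × 0.13 = 10.01
  Case studies 89 × 0.06 = 5.34
  Fieldwork 97 × 0.19 = 18.43
  Assignments 81 × 0.06 = 4.86
Sum = 85.16
85.16 ≥ 84 → Exceeds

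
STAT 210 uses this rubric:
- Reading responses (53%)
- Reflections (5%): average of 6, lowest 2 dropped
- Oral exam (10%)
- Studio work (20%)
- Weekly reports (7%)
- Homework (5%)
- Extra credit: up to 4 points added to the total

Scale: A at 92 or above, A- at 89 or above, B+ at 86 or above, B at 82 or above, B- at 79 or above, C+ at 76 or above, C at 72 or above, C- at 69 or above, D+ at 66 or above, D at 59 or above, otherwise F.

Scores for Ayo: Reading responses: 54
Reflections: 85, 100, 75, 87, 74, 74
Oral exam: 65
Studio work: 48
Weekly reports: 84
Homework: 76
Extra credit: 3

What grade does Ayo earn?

D

Reflections: drop 74, 74 → average of remaining 4 = 347/4 = 86.75
Weighted total:
  Reading responses 54 × 0.53 = 28.62
  Reflections 86.75 × 0.05 = 4.3375
  Oral exam 65 × 0.1 = 6.5
  Studio work 48 × 0.2 = 9.6
  Weekly reports 84 × 0.07 = 5.88
  Homework 76 × 0.05 = 3.8
Sum = 58.7375
Extra credit: 58.7375 + 3 = 61.7375
61.7375 is ≥ 59 and < 66 → D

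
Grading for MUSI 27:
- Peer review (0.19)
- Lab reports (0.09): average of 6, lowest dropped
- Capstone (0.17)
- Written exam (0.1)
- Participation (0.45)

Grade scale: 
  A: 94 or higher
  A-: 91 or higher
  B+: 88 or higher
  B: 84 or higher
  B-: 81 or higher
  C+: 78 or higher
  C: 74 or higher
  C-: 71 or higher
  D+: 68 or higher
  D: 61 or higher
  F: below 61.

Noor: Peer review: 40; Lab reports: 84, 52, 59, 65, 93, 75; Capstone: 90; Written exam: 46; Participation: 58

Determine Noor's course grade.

F

Lab reports: drop 52 → average of remaining 5 = 376/5 = 75.2
Weighted total:
  Peer review 40 × 0.19 = 7.6
  Lab reports 75.2 × 0.09 = 6.768
  Capstone 90 × 0.17 = 15.3
  Written exam 46 × 0.1 = 4.6
  Participation 58 × 0.45 = 26.1
Sum = 60.368
60.368 < 61 → F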